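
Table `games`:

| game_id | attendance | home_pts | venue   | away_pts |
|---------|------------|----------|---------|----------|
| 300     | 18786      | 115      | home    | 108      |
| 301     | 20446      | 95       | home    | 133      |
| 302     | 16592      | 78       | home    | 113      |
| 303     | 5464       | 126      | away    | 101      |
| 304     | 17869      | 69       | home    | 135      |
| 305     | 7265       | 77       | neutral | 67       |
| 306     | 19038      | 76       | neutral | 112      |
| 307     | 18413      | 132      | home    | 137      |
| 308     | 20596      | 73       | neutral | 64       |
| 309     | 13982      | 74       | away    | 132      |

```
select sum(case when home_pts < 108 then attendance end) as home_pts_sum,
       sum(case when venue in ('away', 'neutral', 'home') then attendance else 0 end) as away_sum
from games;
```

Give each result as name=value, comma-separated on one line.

home_pts_sum=115788, away_sum=158451

[home_pts_sum: home_pts < 108]
game_id=300: ✗
game_id=301: ✓ → 20446
game_id=302: ✓ → 16592
game_id=303: ✗
game_id=304: ✓ → 17869
game_id=305: ✓ → 7265
game_id=306: ✓ → 19038
game_id=307: ✗
game_id=308: ✓ → 20596
game_id=309: ✓ → 13982
home_pts_sum = 20446 + 16592 + 17869 + 7265 + 19038 + 20596 + 13982 = 115788
—
[away_sum: venue in ('away', 'neutral', 'home')]
game_id=300: ✓ → 18786
game_id=301: ✓ → 20446
game_id=302: ✓ → 16592
game_id=303: ✓ → 5464
game_id=304: ✓ → 17869
game_id=305: ✓ → 7265
game_id=306: ✓ → 19038
game_id=307: ✓ → 18413
game_id=308: ✓ → 20596
game_id=309: ✓ → 13982
away_sum = 18786 + 20446 + 16592 + 5464 + 17869 + 7265 + 19038 + 18413 + 20596 + 13982 = 158451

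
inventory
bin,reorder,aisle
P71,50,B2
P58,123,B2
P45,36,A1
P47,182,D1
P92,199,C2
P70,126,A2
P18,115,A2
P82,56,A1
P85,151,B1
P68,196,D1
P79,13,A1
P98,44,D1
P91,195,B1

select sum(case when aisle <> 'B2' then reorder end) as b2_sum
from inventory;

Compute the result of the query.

1313

bin=P71: ✗
bin=P58: ✗
bin=P45: ✓ → 36
bin=P47: ✓ → 182
bin=P92: ✓ → 199
bin=P70: ✓ → 126
bin=P18: ✓ → 115
bin=P82: ✓ → 56
bin=P85: ✓ → 151
bin=P68: ✓ → 196
bin=P79: ✓ → 13
bin=P98: ✓ → 44
bin=P91: ✓ → 195
b2_sum = 36 + 182 + 199 + 126 + 115 + 56 + 151 + 196 + 13 + 44 + 195 = 1313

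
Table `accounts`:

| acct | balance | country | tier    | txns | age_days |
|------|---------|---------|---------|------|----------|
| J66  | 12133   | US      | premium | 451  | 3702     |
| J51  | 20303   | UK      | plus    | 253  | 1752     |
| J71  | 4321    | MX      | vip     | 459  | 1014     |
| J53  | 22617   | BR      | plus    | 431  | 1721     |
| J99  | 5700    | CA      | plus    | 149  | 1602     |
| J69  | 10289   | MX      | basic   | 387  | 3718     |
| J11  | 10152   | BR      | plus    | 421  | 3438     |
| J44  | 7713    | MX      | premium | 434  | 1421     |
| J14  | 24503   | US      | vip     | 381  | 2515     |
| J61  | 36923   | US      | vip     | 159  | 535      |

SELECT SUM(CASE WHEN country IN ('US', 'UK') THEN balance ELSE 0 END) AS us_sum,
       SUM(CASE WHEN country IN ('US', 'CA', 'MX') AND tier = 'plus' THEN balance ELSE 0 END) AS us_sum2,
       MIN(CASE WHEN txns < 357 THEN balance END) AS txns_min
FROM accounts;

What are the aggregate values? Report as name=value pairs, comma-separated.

[us_sum: country IN ('US', 'UK')]
acct=J66: ✓ → 12133
acct=J51: ✓ → 20303
acct=J71: ✗
acct=J53: ✗
acct=J99: ✗
acct=J69: ✗
acct=J11: ✗
acct=J44: ✗
acct=J14: ✓ → 24503
acct=J61: ✓ → 36923
us_sum = 12133 + 20303 + 24503 + 36923 = 93862
—
[us_sum2: country IN ('US', 'CA', 'MX') AND tier = 'plus']
acct=J66: ✗
acct=J51: ✗
acct=J71: ✗
acct=J53: ✗
acct=J99: ✓ → 5700
acct=J69: ✗
acct=J11: ✗
acct=J44: ✗
acct=J14: ✗
acct=J61: ✗
us_sum2 = 5700
—
[txns_min: txns < 357]
acct=J66: ✗
acct=J51: ✓ → 20303
acct=J71: ✗
acct=J53: ✗
acct=J99: ✓ → 5700
acct=J69: ✗
acct=J11: ✗
acct=J44: ✗
acct=J14: ✗
acct=J61: ✓ → 36923
txns_min = MIN(20303, 5700, 36923) = 5700

us_sum=93862, us_sum2=5700, txns_min=5700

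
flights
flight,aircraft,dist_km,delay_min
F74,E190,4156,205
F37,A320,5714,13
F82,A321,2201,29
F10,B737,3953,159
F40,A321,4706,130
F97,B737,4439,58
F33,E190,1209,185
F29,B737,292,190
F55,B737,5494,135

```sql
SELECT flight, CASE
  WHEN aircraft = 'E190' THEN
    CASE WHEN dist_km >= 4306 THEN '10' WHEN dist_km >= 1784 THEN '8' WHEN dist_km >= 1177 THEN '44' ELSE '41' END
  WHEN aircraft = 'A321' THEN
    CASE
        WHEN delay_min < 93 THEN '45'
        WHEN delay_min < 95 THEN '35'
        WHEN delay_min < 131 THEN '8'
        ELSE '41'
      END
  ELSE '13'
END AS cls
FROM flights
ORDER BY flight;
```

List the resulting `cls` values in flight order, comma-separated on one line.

flight=F10: aircraft='B737' → outer ELSE → 13
flight=F29: aircraft='B737' → outer ELSE → 13
flight=F33: aircraft='E190' → inner[dist_km >= 1177] → 44
flight=F37: aircraft='A320' → outer ELSE → 13
flight=F40: aircraft='A321' → inner[delay_min < 131] → 8
flight=F55: aircraft='B737' → outer ELSE → 13
flight=F74: aircraft='E190' → inner[dist_km >= 1784] → 8
flight=F82: aircraft='A321' → inner[delay_min < 93] → 45
flight=F97: aircraft='B737' → outer ELSE → 13

13, 13, 44, 13, 8, 13, 8, 45, 13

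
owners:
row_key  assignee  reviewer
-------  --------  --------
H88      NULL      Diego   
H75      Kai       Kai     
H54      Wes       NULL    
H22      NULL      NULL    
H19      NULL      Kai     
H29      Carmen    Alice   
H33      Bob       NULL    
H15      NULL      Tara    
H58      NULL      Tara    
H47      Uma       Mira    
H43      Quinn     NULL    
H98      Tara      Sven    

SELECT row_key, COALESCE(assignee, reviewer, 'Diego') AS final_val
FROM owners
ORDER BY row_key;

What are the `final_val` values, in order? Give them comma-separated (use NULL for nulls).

Tara, Kai, Diego, Carmen, Bob, Quinn, Uma, Wes, Tara, Kai, Diego, Tara

row_key=H15: assignee=NULL, reviewer=Tara → Tara
row_key=H19: assignee=NULL, reviewer=Kai → Kai
row_key=H22: assignee=NULL, reviewer=NULL, → literal Diego → Diego
row_key=H29: assignee=Carmen → Carmen
row_key=H33: assignee=Bob → Bob
row_key=H43: assignee=Quinn → Quinn
row_key=H47: assignee=Uma → Uma
row_key=H54: assignee=Wes → Wes
row_key=H58: assignee=NULL, reviewer=Tara → Tara
row_key=H75: assignee=Kai → Kai
row_key=H88: assignee=NULL, reviewer=Diego → Diego
row_key=H98: assignee=Tara → Tara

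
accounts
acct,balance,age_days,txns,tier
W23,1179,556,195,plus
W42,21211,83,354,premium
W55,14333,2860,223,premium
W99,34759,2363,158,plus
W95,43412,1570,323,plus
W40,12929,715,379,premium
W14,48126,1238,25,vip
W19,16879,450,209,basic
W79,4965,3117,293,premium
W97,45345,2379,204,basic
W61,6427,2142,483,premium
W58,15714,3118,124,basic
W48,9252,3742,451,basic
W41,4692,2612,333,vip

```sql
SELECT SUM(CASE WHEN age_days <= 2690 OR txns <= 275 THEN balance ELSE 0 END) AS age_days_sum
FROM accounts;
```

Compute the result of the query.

acct=W23: ✓ → 1179
acct=W42: ✓ → 21211
acct=W55: ✓ → 14333
acct=W99: ✓ → 34759
acct=W95: ✓ → 43412
acct=W40: ✓ → 12929
acct=W14: ✓ → 48126
acct=W19: ✓ → 16879
acct=W79: ✗
acct=W97: ✓ → 45345
acct=W61: ✓ → 6427
acct=W58: ✓ → 15714
acct=W48: ✗
acct=W41: ✓ → 4692
age_days_sum = 1179 + 21211 + 14333 + 34759 + 43412 + 12929 + 48126 + 16879 + 45345 + 6427 + 15714 + 4692 = 265006

265006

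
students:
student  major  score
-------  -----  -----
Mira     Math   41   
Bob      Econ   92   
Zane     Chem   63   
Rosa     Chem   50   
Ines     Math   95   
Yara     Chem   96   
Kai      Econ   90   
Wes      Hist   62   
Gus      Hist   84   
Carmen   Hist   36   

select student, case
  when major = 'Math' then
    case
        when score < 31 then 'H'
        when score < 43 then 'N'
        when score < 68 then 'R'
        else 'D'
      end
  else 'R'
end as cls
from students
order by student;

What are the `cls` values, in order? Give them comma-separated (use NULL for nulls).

student=Bob: major='Econ' → outer ELSE → R
student=Carmen: major='Hist' → outer ELSE → R
student=Gus: major='Hist' → outer ELSE → R
student=Ines: major='Math' → inner[ELSE] → D
student=Kai: major='Econ' → outer ELSE → R
student=Mira: major='Math' → inner[score < 43] → N
student=Rosa: major='Chem' → outer ELSE → R
student=Wes: major='Hist' → outer ELSE → R
student=Yara: major='Chem' → outer ELSE → R
student=Zane: major='Chem' → outer ELSE → R

R, R, R, D, R, N, R, R, R, R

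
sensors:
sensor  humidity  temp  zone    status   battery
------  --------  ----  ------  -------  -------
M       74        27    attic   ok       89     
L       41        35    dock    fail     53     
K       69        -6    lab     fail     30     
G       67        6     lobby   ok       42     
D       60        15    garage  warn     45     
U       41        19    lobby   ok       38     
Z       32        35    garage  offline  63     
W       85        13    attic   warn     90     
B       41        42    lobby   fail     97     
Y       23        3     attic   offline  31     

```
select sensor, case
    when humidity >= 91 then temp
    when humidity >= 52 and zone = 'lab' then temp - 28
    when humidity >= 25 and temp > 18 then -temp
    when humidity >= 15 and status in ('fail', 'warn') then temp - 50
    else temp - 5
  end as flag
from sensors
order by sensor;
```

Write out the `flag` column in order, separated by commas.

sensor=B: humidity >= 25 and temp > 18 → -42
sensor=D: humidity >= 15 and status in ('fail', 'warn') → -35
sensor=G: ELSE → 1
sensor=K: humidity >= 52 and zone = 'lab' → -34
sensor=L: humidity >= 25 and temp > 18 → -35
sensor=M: humidity >= 25 and temp > 18 → -27
sensor=U: humidity >= 25 and temp > 18 → -19
sensor=W: humidity >= 15 and status in ('fail', 'warn') → -37
sensor=Y: ELSE → -2
sensor=Z: humidity >= 25 and temp > 18 → -35

-42, -35, 1, -34, -35, -27, -19, -37, -2, -35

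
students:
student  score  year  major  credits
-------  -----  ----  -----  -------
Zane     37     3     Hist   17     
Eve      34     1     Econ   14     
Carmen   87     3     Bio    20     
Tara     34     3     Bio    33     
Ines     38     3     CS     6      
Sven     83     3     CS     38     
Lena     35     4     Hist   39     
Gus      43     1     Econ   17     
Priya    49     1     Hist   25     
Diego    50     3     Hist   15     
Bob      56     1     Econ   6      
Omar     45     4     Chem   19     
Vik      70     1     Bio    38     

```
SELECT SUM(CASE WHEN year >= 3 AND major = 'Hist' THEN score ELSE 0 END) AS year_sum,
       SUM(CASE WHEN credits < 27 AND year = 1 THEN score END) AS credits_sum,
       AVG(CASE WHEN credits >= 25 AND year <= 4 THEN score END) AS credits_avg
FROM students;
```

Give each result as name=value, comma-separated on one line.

[year_sum: year >= 3 AND major = 'Hist']
student=Zane: ✓ → 37
student=Eve: ✗
student=Carmen: ✗
student=Tara: ✗
student=Ines: ✗
student=Sven: ✗
student=Lena: ✓ → 35
student=Gus: ✗
student=Priya: ✗
student=Diego: ✓ → 50
student=Bob: ✗
student=Omar: ✗
student=Vik: ✗
year_sum = 37 + 35 + 50 = 122
—
[credits_sum: credits < 27 AND year = 1]
student=Zane: ✗
student=Eve: ✓ → 34
student=Carmen: ✗
student=Tara: ✗
student=Ines: ✗
student=Sven: ✗
student=Lena: ✗
student=Gus: ✓ → 43
student=Priya: ✓ → 49
student=Diego: ✗
student=Bob: ✓ → 56
student=Omar: ✗
student=Vik: ✗
credits_sum = 34 + 43 + 49 + 56 = 182
—
[credits_avg: credits >= 25 AND year <= 4]
student=Zane: ✗
student=Eve: ✗
student=Carmen: ✗
student=Tara: ✓ → 34
student=Ines: ✗
student=Sven: ✓ → 83
student=Lena: ✓ → 35
student=Gus: ✗
student=Priya: ✓ → 49
student=Diego: ✗
student=Bob: ✗
student=Omar: ✗
student=Vik: ✓ → 70
credits_avg = (34 + 83 + 35 + 49 + 70) / 5 = 54.2

year_sum=122, credits_sum=182, credits_avg=54.2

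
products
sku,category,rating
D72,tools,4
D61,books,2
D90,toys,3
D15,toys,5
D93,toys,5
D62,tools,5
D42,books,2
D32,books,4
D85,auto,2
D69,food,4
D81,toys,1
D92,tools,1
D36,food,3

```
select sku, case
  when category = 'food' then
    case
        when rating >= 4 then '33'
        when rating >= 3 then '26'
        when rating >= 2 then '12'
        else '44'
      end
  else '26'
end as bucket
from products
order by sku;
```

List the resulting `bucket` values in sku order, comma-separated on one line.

sku=D15: category='toys' → outer ELSE → 26
sku=D32: category='books' → outer ELSE → 26
sku=D36: category='food' → inner[rating >= 3] → 26
sku=D42: category='books' → outer ELSE → 26
sku=D61: category='books' → outer ELSE → 26
sku=D62: category='tools' → outer ELSE → 26
sku=D69: category='food' → inner[rating >= 4] → 33
sku=D72: category='tools' → outer ELSE → 26
sku=D81: category='toys' → outer ELSE → 26
sku=D85: category='auto' → outer ELSE → 26
sku=D90: category='toys' → outer ELSE → 26
sku=D92: category='tools' → outer ELSE → 26
sku=D93: category='toys' → outer ELSE → 26

26, 26, 26, 26, 26, 26, 33, 26, 26, 26, 26, 26, 26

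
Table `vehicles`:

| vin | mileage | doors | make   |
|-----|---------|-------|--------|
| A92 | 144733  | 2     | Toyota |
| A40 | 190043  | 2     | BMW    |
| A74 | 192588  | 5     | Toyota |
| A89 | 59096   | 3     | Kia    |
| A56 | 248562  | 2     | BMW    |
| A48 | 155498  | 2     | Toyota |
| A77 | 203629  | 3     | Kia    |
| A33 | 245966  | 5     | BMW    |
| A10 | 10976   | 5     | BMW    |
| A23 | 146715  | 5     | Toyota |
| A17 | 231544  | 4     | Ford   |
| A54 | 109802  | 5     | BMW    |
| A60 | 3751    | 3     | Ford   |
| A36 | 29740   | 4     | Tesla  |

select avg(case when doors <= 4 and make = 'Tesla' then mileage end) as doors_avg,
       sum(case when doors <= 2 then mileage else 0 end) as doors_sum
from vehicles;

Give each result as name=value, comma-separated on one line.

[doors_avg: doors <= 4 and make = 'Tesla']
vin=A92: ✗
vin=A40: ✗
vin=A74: ✗
vin=A89: ✗
vin=A56: ✗
vin=A48: ✗
vin=A77: ✗
vin=A33: ✗
vin=A10: ✗
vin=A23: ✗
vin=A17: ✗
vin=A54: ✗
vin=A60: ✗
vin=A36: ✓ → 29740
doors_avg = 29740
—
[doors_sum: doors <= 2]
vin=A92: ✓ → 144733
vin=A40: ✓ → 190043
vin=A74: ✗
vin=A89: ✗
vin=A56: ✓ → 248562
vin=A48: ✓ → 155498
vin=A77: ✗
vin=A33: ✗
vin=A10: ✗
vin=A23: ✗
vin=A17: ✗
vin=A54: ✗
vin=A60: ✗
vin=A36: ✗
doors_sum = 144733 + 190043 + 248562 + 155498 = 738836

doors_avg=29740, doors_sum=738836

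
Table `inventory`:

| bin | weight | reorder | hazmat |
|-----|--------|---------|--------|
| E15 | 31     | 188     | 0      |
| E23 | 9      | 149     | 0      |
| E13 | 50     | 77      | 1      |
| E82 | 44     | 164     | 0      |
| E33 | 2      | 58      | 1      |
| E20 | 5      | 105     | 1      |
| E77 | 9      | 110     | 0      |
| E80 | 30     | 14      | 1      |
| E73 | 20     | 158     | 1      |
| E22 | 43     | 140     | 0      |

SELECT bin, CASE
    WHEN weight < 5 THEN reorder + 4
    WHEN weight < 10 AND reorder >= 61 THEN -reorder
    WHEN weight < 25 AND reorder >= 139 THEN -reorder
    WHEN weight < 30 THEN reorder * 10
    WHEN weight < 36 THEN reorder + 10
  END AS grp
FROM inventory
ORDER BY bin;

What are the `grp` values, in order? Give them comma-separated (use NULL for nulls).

bin=E13: (no match → NULL) → NULL
bin=E15: weight < 36 → 198
bin=E20: weight < 10 AND reorder >= 61 → -105
bin=E22: (no match → NULL) → NULL
bin=E23: weight < 10 AND reorder >= 61 → -149
bin=E33: weight < 5 → 62
bin=E73: weight < 25 AND reorder >= 139 → -158
bin=E77: weight < 10 AND reorder >= 61 → -110
bin=E80: weight < 36 → 24
bin=E82: (no match → NULL) → NULL

NULL, 198, -105, NULL, -149, 62, -158, -110, 24, NULL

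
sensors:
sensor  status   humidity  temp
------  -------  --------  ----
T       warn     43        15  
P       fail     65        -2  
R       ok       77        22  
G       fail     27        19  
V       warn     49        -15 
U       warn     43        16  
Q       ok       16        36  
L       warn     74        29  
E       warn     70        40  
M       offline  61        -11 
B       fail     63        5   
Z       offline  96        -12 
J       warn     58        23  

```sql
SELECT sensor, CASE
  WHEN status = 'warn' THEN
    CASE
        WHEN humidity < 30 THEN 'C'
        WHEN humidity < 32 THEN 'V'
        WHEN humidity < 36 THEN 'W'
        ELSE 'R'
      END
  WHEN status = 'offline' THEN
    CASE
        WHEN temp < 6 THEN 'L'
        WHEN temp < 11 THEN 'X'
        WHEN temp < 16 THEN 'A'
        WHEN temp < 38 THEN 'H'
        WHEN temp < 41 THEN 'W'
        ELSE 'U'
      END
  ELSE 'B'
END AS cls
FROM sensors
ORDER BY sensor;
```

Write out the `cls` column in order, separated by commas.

sensor=B: status='fail' → outer ELSE → B
sensor=E: status='warn' → inner[ELSE] → R
sensor=G: status='fail' → outer ELSE → B
sensor=J: status='warn' → inner[ELSE] → R
sensor=L: status='warn' → inner[ELSE] → R
sensor=M: status='offline' → inner[temp < 6] → L
sensor=P: status='fail' → outer ELSE → B
sensor=Q: status='ok' → outer ELSE → B
sensor=R: status='ok' → outer ELSE → B
sensor=T: status='warn' → inner[ELSE] → R
sensor=U: status='warn' → inner[ELSE] → R
sensor=V: status='warn' → inner[ELSE] → R
sensor=Z: status='offline' → inner[temp < 6] → L

B, R, B, R, R, L, B, B, B, R, R, R, L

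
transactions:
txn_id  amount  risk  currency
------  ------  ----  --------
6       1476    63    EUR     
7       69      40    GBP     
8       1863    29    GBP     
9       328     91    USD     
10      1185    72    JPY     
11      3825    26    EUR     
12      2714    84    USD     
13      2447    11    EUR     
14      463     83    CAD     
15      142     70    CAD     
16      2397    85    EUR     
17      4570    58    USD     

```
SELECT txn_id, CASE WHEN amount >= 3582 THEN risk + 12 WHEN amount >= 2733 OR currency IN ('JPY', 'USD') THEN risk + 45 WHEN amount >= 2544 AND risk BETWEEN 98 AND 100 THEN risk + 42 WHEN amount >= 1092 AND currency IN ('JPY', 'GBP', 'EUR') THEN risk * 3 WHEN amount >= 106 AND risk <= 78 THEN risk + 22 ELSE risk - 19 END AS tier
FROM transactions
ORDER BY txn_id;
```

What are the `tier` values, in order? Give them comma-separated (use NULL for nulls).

189, 21, 87, 136, 117, 38, 129, 33, 64, 92, 255, 70

txn_id=6: amount >= 1092 AND currency IN ('JPY', 'GBP', 'EUR') → 189
txn_id=7: ELSE → 21
txn_id=8: amount >= 1092 AND currency IN ('JPY', 'GBP', 'EUR') → 87
txn_id=9: amount >= 2733 OR currency IN ('JPY', 'USD') → 136
txn_id=10: amount >= 2733 OR currency IN ('JPY', 'USD') → 117
txn_id=11: amount >= 3582 → 38
txn_id=12: amount >= 2733 OR currency IN ('JPY', 'USD') → 129
txn_id=13: amount >= 1092 AND currency IN ('JPY', 'GBP', 'EUR') → 33
txn_id=14: ELSE → 64
txn_id=15: amount >= 106 AND risk <= 78 → 92
txn_id=16: amount >= 1092 AND currency IN ('JPY', 'GBP', 'EUR') → 255
txn_id=17: amount >= 3582 → 70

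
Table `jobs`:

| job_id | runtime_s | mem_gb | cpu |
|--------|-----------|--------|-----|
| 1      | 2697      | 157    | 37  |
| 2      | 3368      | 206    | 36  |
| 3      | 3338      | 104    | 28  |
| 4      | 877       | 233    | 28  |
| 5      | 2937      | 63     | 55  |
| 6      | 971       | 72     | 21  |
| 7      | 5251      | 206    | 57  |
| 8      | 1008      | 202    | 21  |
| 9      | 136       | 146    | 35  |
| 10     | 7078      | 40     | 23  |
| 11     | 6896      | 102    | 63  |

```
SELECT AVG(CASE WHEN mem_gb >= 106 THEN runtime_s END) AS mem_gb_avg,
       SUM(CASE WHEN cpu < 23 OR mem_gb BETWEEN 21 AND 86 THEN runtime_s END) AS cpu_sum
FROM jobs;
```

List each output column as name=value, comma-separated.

[mem_gb_avg: mem_gb >= 106]
job_id=1: ✓ → 2697
job_id=2: ✓ → 3368
job_id=3: ✗
job_id=4: ✓ → 877
job_id=5: ✗
job_id=6: ✗
job_id=7: ✓ → 5251
job_id=8: ✓ → 1008
job_id=9: ✓ → 136
job_id=10: ✗
job_id=11: ✗
mem_gb_avg = (2697 + 3368 + 877 + 5251 + 1008 + 136) / 6 = 2222.8333333333
—
[cpu_sum: cpu < 23 OR mem_gb BETWEEN 21 AND 86]
job_id=1: ✗
job_id=2: ✗
job_id=3: ✗
job_id=4: ✗
job_id=5: ✓ → 2937
job_id=6: ✓ → 971
job_id=7: ✗
job_id=8: ✓ → 1008
job_id=9: ✗
job_id=10: ✓ → 7078
job_id=11: ✗
cpu_sum = 2937 + 971 + 1008 + 7078 = 11994

mem_gb_avg=2222.8333333333, cpu_sum=11994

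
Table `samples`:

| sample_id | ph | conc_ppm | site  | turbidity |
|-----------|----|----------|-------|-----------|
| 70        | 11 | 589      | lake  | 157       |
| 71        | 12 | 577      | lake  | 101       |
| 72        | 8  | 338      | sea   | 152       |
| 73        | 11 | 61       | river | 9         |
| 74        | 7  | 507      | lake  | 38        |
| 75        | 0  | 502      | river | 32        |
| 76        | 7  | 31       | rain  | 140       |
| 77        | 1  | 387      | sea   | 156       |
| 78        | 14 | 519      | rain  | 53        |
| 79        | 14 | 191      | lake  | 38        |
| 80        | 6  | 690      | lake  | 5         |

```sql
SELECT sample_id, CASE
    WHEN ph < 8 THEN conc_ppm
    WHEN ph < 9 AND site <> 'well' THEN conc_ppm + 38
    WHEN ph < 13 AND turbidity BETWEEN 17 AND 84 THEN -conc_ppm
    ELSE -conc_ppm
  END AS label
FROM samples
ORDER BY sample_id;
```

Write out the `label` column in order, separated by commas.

sample_id=70: ELSE → -589
sample_id=71: ELSE → -577
sample_id=72: ph < 9 AND site <> 'well' → 376
sample_id=73: ELSE → -61
sample_id=74: ph < 8 → 507
sample_id=75: ph < 8 → 502
sample_id=76: ph < 8 → 31
sample_id=77: ph < 8 → 387
sample_id=78: ELSE → -519
sample_id=79: ELSE → -191
sample_id=80: ph < 8 → 690

-589, -577, 376, -61, 507, 502, 31, 387, -519, -191, 690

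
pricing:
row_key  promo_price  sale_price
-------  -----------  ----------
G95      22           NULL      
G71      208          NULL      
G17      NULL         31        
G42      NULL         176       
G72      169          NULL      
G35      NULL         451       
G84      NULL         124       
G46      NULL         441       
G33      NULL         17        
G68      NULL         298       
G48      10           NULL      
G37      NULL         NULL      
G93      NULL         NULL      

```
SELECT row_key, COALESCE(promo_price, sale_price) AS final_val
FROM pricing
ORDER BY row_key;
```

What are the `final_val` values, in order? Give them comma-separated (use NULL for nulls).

row_key=G17: promo_price=NULL, sale_price=31 → 31
row_key=G33: promo_price=NULL, sale_price=17 → 17
row_key=G35: promo_price=NULL, sale_price=451 → 451
row_key=G37: promo_price=NULL, sale_price=NULL (all NULL) → NULL
row_key=G42: promo_price=NULL, sale_price=176 → 176
row_key=G46: promo_price=NULL, sale_price=441 → 441
row_key=G48: promo_price=10 → 10
row_key=G68: promo_price=NULL, sale_price=298 → 298
row_key=G71: promo_price=208 → 208
row_key=G72: promo_price=169 → 169
row_key=G84: promo_price=NULL, sale_price=124 → 124
row_key=G93: promo_price=NULL, sale_price=NULL (all NULL) → NULL
row_key=G95: promo_price=22 → 22

31, 17, 451, NULL, 176, 441, 10, 298, 208, 169, 124, NULL, 22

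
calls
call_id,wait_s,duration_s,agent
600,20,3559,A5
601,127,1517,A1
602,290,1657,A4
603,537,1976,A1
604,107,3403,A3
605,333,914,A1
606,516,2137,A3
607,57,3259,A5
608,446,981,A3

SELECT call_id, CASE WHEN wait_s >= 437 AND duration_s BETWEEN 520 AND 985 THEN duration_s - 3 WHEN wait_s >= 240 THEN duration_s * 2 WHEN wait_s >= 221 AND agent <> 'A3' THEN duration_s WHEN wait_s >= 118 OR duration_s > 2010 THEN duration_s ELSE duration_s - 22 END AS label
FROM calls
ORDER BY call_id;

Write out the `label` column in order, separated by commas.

call_id=600: wait_s >= 118 OR duration_s > 2010 → 3559
call_id=601: wait_s >= 118 OR duration_s > 2010 → 1517
call_id=602: wait_s >= 240 → 3314
call_id=603: wait_s >= 240 → 3952
call_id=604: wait_s >= 118 OR duration_s > 2010 → 3403
call_id=605: wait_s >= 240 → 1828
call_id=606: wait_s >= 240 → 4274
call_id=607: wait_s >= 118 OR duration_s > 2010 → 3259
call_id=608: wait_s >= 437 AND duration_s BETWEEN 520 AND 985 → 978

3559, 1517, 3314, 3952, 3403, 1828, 4274, 3259, 978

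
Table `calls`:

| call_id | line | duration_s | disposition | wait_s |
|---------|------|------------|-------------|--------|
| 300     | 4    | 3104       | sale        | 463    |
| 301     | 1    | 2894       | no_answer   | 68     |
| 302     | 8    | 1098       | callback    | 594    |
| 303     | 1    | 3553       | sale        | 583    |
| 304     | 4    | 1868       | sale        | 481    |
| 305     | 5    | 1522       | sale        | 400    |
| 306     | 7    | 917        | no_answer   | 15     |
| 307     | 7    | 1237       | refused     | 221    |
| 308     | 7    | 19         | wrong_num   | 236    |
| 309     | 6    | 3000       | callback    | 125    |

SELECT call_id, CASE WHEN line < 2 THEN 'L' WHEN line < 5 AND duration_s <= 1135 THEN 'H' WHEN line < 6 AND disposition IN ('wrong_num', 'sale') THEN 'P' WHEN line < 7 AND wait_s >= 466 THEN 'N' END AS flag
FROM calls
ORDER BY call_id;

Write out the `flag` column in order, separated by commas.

call_id=300: line < 6 AND disposition IN ('wrong_num', 'sale') → P
call_id=301: line < 2 → L
call_id=302: (no match → NULL) → NULL
call_id=303: line < 2 → L
call_id=304: line < 6 AND disposition IN ('wrong_num', 'sale') → P
call_id=305: line < 6 AND disposition IN ('wrong_num', 'sale') → P
call_id=306: (no match → NULL) → NULL
call_id=307: (no match → NULL) → NULL
call_id=308: (no match → NULL) → NULL
call_id=309: (no match → NULL) → NULL

P, L, NULL, L, P, P, NULL, NULL, NULL, NULL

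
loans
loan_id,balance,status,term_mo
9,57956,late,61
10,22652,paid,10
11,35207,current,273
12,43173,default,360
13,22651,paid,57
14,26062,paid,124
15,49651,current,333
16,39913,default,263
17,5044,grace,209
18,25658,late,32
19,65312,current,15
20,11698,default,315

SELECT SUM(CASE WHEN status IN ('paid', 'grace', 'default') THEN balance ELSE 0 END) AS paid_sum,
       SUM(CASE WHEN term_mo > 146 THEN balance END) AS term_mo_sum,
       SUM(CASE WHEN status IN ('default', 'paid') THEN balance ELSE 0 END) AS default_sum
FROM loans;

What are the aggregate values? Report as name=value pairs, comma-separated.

paid_sum=171193, term_mo_sum=184686, default_sum=166149

[paid_sum: status IN ('paid', 'grace', 'default')]
loan_id=9: ✗
loan_id=10: ✓ → 22652
loan_id=11: ✗
loan_id=12: ✓ → 43173
loan_id=13: ✓ → 22651
loan_id=14: ✓ → 26062
loan_id=15: ✗
loan_id=16: ✓ → 39913
loan_id=17: ✓ → 5044
loan_id=18: ✗
loan_id=19: ✗
loan_id=20: ✓ → 11698
paid_sum = 22652 + 43173 + 22651 + 26062 + 39913 + 5044 + 11698 = 171193
—
[term_mo_sum: term_mo > 146]
loan_id=9: ✗
loan_id=10: ✗
loan_id=11: ✓ → 35207
loan_id=12: ✓ → 43173
loan_id=13: ✗
loan_id=14: ✗
loan_id=15: ✓ → 49651
loan_id=16: ✓ → 39913
loan_id=17: ✓ → 5044
loan_id=18: ✗
loan_id=19: ✗
loan_id=20: ✓ → 11698
term_mo_sum = 35207 + 43173 + 49651 + 39913 + 5044 + 11698 = 184686
—
[default_sum: status IN ('default', 'paid')]
loan_id=9: ✗
loan_id=10: ✓ → 22652
loan_id=11: ✗
loan_id=12: ✓ → 43173
loan_id=13: ✓ → 22651
loan_id=14: ✓ → 26062
loan_id=15: ✗
loan_id=16: ✓ → 39913
loan_id=17: ✗
loan_id=18: ✗
loan_id=19: ✗
loan_id=20: ✓ → 11698
default_sum = 22652 + 43173 + 22651 + 26062 + 39913 + 11698 = 166149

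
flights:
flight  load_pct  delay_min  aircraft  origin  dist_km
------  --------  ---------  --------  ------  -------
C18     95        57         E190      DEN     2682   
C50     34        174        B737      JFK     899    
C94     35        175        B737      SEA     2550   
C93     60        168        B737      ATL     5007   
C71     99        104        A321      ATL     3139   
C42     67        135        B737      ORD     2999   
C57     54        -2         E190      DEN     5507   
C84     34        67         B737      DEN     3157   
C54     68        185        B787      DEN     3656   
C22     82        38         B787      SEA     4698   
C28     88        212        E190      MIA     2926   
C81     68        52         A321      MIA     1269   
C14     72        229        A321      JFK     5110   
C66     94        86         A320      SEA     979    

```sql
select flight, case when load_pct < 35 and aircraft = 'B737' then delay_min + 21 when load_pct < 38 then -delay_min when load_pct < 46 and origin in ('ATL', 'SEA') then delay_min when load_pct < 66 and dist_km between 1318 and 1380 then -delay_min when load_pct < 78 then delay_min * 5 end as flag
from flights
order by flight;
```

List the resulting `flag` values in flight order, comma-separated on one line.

flight=C14: load_pct < 78 → 1145
flight=C18: (no match → NULL) → NULL
flight=C22: (no match → NULL) → NULL
flight=C28: (no match → NULL) → NULL
flight=C42: load_pct < 78 → 675
flight=C50: load_pct < 35 and aircraft = 'B737' → 195
flight=C54: load_pct < 78 → 925
flight=C57: load_pct < 78 → -10
flight=C66: (no match → NULL) → NULL
flight=C71: (no match → NULL) → NULL
flight=C81: load_pct < 78 → 260
flight=C84: load_pct < 35 and aircraft = 'B737' → 88
flight=C93: load_pct < 78 → 840
flight=C94: load_pct < 38 → -175

1145, NULL, NULL, NULL, 675, 195, 925, -10, NULL, NULL, 260, 88, 840, -175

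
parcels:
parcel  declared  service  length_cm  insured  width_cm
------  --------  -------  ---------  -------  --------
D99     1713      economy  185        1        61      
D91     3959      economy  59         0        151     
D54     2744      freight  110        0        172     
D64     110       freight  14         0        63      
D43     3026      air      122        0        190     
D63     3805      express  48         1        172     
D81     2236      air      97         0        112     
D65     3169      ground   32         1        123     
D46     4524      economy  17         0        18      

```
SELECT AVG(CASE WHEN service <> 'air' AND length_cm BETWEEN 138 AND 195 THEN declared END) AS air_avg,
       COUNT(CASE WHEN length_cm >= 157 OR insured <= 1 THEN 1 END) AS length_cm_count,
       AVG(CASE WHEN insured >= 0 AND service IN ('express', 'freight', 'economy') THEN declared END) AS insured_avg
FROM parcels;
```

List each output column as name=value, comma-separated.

[air_avg: service <> 'air' AND length_cm BETWEEN 138 AND 195]
parcel=D99: ✓ → 1713
parcel=D91: ✗
parcel=D54: ✗
parcel=D64: ✗
parcel=D43: ✗
parcel=D63: ✗
parcel=D81: ✗
parcel=D65: ✗
parcel=D46: ✗
air_avg = 1713
—
[length_cm_count: length_cm >= 157 OR insured <= 1]
parcel=D99: ✓ → 1
parcel=D91: ✓ → 1
parcel=D54: ✓ → 1
parcel=D64: ✓ → 1
parcel=D43: ✓ → 1
parcel=D63: ✓ → 1
parcel=D81: ✓ → 1
parcel=D65: ✓ → 1
parcel=D46: ✓ → 1
length_cm_count = COUNT(1, 1, 1, 1, 1, 1, 1, 1, 1) = 9
—
[insured_avg: insured >= 0 AND service IN ('express', 'freight', 'economy')]
parcel=D99: ✓ → 1713
parcel=D91: ✓ → 3959
parcel=D54: ✓ → 2744
parcel=D64: ✓ → 110
parcel=D43: ✗
parcel=D63: ✓ → 3805
parcel=D81: ✗
parcel=D65: ✗
parcel=D46: ✓ → 4524
insured_avg = (1713 + 3959 + 2744 + 110 + 3805 + 4524) / 6 = 2809.1666666667

air_avg=1713, length_cm_count=9, insured_avg=2809.1666666667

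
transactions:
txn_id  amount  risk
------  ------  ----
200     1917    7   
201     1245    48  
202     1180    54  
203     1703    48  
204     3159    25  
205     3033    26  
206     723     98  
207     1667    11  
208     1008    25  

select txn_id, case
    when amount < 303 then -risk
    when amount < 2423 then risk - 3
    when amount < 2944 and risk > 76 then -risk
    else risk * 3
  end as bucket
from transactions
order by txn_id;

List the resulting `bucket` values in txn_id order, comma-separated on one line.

4, 45, 51, 45, 75, 78, 95, 8, 22

txn_id=200: amount < 2423 → 4
txn_id=201: amount < 2423 → 45
txn_id=202: amount < 2423 → 51
txn_id=203: amount < 2423 → 45
txn_id=204: ELSE → 75
txn_id=205: ELSE → 78
txn_id=206: amount < 2423 → 95
txn_id=207: amount < 2423 → 8
txn_id=208: amount < 2423 → 22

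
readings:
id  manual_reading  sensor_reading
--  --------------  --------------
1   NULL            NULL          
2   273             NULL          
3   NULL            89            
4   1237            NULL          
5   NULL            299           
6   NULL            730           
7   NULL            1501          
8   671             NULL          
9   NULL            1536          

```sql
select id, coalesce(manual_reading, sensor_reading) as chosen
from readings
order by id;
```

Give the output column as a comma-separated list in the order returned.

id=1: manual_reading=NULL, sensor_reading=NULL (all NULL) → NULL
id=2: manual_reading=273 → 273
id=3: manual_reading=NULL, sensor_reading=89 → 89
id=4: manual_reading=1237 → 1237
id=5: manual_reading=NULL, sensor_reading=299 → 299
id=6: manual_reading=NULL, sensor_reading=730 → 730
id=7: manual_reading=NULL, sensor_reading=1501 → 1501
id=8: manual_reading=671 → 671
id=9: manual_reading=NULL, sensor_reading=1536 → 1536

NULL, 273, 89, 1237, 299, 730, 1501, 671, 1536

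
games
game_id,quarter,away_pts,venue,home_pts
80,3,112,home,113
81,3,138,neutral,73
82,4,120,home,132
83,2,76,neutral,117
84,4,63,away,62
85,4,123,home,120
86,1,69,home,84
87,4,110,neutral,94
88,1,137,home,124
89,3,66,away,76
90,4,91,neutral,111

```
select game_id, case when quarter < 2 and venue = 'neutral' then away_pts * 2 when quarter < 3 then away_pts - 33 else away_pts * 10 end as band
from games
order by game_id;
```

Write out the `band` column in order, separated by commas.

1120, 1380, 1200, 43, 630, 1230, 36, 1100, 104, 660, 910

game_id=80: ELSE → 1120
game_id=81: ELSE → 1380
game_id=82: ELSE → 1200
game_id=83: quarter < 3 → 43
game_id=84: ELSE → 630
game_id=85: ELSE → 1230
game_id=86: quarter < 3 → 36
game_id=87: ELSE → 1100
game_id=88: quarter < 3 → 104
game_id=89: ELSE → 660
game_id=90: ELSE → 910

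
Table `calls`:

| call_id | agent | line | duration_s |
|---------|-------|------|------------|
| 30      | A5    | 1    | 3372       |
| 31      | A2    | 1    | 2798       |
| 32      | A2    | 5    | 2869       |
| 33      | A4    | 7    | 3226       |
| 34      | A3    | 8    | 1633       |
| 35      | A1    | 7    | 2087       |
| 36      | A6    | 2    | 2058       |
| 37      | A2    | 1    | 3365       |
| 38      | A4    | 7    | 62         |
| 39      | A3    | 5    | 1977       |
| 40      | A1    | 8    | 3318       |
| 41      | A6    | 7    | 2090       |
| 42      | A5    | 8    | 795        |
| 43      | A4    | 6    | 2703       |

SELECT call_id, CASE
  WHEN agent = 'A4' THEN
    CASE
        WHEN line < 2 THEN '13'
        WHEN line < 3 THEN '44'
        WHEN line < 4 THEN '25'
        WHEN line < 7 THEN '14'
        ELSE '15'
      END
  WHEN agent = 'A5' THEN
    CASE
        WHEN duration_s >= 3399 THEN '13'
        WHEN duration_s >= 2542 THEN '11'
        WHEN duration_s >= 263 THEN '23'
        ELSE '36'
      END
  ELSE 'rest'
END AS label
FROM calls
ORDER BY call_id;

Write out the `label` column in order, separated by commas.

11, rest, rest, 15, rest, rest, rest, rest, 15, rest, rest, rest, 23, 14

call_id=30: agent='A5' → inner[duration_s >= 2542] → 11
call_id=31: agent='A2' → outer ELSE → rest
call_id=32: agent='A2' → outer ELSE → rest
call_id=33: agent='A4' → inner[ELSE] → 15
call_id=34: agent='A3' → outer ELSE → rest
call_id=35: agent='A1' → outer ELSE → rest
call_id=36: agent='A6' → outer ELSE → rest
call_id=37: agent='A2' → outer ELSE → rest
call_id=38: agent='A4' → inner[ELSE] → 15
call_id=39: agent='A3' → outer ELSE → rest
call_id=40: agent='A1' → outer ELSE → rest
call_id=41: agent='A6' → outer ELSE → rest
call_id=42: agent='A5' → inner[duration_s >= 263] → 23
call_id=43: agent='A4' → inner[line < 7] → 14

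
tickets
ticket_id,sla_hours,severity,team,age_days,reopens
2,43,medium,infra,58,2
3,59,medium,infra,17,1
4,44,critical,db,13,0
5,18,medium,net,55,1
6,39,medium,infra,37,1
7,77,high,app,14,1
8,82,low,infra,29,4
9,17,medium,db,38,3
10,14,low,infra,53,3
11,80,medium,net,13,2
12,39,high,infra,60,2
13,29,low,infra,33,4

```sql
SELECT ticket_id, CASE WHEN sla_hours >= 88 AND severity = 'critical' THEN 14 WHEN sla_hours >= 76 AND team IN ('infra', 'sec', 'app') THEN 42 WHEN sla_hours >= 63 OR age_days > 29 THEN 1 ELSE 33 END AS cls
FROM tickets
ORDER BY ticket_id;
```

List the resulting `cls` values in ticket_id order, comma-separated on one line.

ticket_id=2: sla_hours >= 63 OR age_days > 29 → 1
ticket_id=3: ELSE → 33
ticket_id=4: ELSE → 33
ticket_id=5: sla_hours >= 63 OR age_days > 29 → 1
ticket_id=6: sla_hours >= 63 OR age_days > 29 → 1
ticket_id=7: sla_hours >= 76 AND team IN ('infra', 'sec', 'app') → 42
ticket_id=8: sla_hours >= 76 AND team IN ('infra', 'sec', 'app') → 42
ticket_id=9: sla_hours >= 63 OR age_days > 29 → 1
ticket_id=10: sla_hours >= 63 OR age_days > 29 → 1
ticket_id=11: sla_hours >= 63 OR age_days > 29 → 1
ticket_id=12: sla_hours >= 63 OR age_days > 29 → 1
ticket_id=13: sla_hours >= 63 OR age_days > 29 → 1

1, 33, 33, 1, 1, 42, 42, 1, 1, 1, 1, 1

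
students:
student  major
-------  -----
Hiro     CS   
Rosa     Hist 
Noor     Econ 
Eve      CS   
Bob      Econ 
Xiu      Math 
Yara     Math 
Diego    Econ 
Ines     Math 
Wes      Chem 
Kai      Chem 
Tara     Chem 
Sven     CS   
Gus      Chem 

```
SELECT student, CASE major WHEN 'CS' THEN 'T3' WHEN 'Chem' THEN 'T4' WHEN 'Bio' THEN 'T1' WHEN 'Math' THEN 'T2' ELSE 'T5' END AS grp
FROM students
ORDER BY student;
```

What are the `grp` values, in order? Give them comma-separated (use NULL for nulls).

T5, T5, T3, T4, T3, T2, T4, T5, T5, T3, T4, T4, T2, T2

student=Bob: ELSE → T5
student=Diego: ELSE → T5
student=Eve: major='CS' → T3
student=Gus: major='Chem' → T4
student=Hiro: major='CS' → T3
student=Ines: major='Math' → T2
student=Kai: major='Chem' → T4
student=Noor: ELSE → T5
student=Rosa: ELSE → T5
student=Sven: major='CS' → T3
student=Tara: major='Chem' → T4
student=Wes: major='Chem' → T4
student=Xiu: major='Math' → T2
student=Yara: major='Math' → T2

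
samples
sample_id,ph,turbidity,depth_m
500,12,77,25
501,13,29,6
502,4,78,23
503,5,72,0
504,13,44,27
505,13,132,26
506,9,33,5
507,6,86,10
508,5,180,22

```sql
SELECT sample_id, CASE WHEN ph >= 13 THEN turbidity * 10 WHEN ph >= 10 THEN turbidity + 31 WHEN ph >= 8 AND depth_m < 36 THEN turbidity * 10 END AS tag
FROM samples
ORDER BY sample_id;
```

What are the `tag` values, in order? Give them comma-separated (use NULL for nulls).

108, 290, NULL, NULL, 440, 1320, 330, NULL, NULL

sample_id=500: ph >= 10 → 108
sample_id=501: ph >= 13 → 290
sample_id=502: (no match → NULL) → NULL
sample_id=503: (no match → NULL) → NULL
sample_id=504: ph >= 13 → 440
sample_id=505: ph >= 13 → 1320
sample_id=506: ph >= 8 AND depth_m < 36 → 330
sample_id=507: (no match → NULL) → NULL
sample_id=508: (no match → NULL) → NULL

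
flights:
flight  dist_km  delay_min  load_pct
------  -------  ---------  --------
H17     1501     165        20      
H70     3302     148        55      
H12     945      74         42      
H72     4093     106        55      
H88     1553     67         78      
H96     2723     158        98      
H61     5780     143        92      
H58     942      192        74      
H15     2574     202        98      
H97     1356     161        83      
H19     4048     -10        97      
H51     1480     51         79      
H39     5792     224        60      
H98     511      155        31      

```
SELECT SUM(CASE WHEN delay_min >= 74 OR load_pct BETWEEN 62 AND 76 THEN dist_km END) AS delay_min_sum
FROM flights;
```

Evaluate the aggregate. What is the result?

flight=H17: ✓ → 1501
flight=H70: ✓ → 3302
flight=H12: ✓ → 945
flight=H72: ✓ → 4093
flight=H88: ✗
flight=H96: ✓ → 2723
flight=H61: ✓ → 5780
flight=H58: ✓ → 942
flight=H15: ✓ → 2574
flight=H97: ✓ → 1356
flight=H19: ✗
flight=H51: ✗
flight=H39: ✓ → 5792
flight=H98: ✓ → 511
delay_min_sum = 1501 + 3302 + 945 + 4093 + 2723 + 5780 + 942 + 2574 + 1356 + 5792 + 511 = 29519

29519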